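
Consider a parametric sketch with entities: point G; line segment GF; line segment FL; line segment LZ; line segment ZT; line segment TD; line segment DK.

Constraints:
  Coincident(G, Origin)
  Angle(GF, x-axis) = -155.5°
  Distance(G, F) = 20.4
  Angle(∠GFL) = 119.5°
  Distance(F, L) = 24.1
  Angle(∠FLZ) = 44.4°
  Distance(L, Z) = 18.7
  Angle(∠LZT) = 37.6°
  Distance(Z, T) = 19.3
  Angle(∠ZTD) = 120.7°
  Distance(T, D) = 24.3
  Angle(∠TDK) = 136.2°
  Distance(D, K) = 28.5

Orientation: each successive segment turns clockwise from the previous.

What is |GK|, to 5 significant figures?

76.010

∠ZTD = 120.7° gives TD at 166.70° from the x-axis; with |TD| = 24.3, D = (-56.616, 0.14459). ∠TDK = 136.2° gives DK at 122.90° from the x-axis; with |DK| = 28.5, K = (-72.097, 24.074). Then |GK| = |K − G| = 76.010.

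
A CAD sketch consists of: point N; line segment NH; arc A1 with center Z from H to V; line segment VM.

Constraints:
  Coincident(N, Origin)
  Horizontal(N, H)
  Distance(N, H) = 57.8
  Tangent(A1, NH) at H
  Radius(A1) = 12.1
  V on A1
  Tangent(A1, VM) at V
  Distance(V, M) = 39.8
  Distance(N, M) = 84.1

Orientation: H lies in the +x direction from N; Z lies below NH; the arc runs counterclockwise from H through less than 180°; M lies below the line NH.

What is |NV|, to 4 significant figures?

50.24

Checks: |ZV| = 12.10 ✓; ∠(ZV, VM) = 90.00° ✓; |VM| = 39.80 ✓; |NM| = 84.10 ✓.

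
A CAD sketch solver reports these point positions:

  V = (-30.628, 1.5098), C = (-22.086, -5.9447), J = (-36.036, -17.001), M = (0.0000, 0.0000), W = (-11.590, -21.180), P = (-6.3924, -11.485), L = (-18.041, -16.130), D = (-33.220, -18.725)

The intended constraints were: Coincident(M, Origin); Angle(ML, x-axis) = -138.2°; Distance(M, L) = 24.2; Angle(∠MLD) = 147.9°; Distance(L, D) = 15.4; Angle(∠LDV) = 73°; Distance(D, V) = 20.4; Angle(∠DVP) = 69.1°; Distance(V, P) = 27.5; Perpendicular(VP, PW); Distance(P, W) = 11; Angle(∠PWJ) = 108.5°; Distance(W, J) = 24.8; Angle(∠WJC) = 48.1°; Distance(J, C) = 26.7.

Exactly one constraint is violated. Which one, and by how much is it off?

Distance(J, C) = 26.7 — off by 8.90.

M = (0.00, 0.00) ✓; ML at -138.2° ✓; |ML| = 24.20 ✓; ∠MLD = 147.9° ✓; |LD| = 15.40 ✓; ∠LDV = 73.00° ✓; |DV| = 20.40 ✓; ∠DVP = 69.10° ✓; |VP| = 27.50 ✓; ∠(VP, PW) = 90.00° ✓; |PW| = 11.00 ✓; ∠PWJ = 108.5° ✓; |WJ| = 24.80 ✓; ∠WJC = 48.10° ✓; |JC| = 17.80 ✗.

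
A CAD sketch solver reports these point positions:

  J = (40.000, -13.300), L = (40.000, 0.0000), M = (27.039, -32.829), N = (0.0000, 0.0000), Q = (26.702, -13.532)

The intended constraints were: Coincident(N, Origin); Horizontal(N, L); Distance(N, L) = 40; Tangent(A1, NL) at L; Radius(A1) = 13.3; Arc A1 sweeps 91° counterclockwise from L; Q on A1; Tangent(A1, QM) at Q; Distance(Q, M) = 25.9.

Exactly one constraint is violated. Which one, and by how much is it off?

Distance(Q, M) = 25.9 — off by 6.60.

N = (0.00, 0.00) ✓; N.y = 0.00, L.y = 0.00 ✓; |NL| = 40.00 ✓; ∠(JL, LN) = 90.00° ✓; |JL| = 13.30 ✓; bearing(J→Q) − bearing(J→L) = 91.00° ✓; |JQ| = 13.30 ✓; ∠(JQ, QM) = 90.00° ✓; |QM| = 19.30 ✗.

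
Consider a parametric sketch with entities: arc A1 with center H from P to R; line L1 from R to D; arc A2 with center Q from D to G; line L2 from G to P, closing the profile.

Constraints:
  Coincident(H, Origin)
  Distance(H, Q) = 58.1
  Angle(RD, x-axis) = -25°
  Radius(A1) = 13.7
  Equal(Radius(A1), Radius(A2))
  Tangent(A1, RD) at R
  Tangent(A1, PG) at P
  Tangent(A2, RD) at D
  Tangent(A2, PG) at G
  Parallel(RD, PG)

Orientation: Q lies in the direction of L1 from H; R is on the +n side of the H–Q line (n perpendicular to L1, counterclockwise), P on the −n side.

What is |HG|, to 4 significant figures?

59.69

The slot axis is L1's direction at -25.0°, so u = (cos -25.0°, sin -25.0°) = (0.9063, -0.4226) and n = (−sin -25.0°, cos -25.0°) = (0.4226, 0.9063). H is at the origin and Q lies 58.1 along u from H, so Q = 58.1·u = (52.66, -24.55). Tangency of A1 to both parallel lines with radius 13.7 puts R and P at H ± 13.7·n: R = (5.790, 12.42), P = (-5.790, -12.42). Equal radii place D and G the same way about Q: D = Q + 13.7·n = (58.45, -12.14), G = Q − 13.7·n = (46.87, -36.97). Then |HG| = |G − H| = 59.69.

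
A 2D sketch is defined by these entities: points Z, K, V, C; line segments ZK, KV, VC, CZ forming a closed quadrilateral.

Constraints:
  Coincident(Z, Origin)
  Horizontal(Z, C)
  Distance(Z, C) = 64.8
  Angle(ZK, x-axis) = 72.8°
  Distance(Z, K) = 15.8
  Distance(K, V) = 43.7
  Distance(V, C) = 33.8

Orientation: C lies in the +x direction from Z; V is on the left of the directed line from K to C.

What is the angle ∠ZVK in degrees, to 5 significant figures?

13.827°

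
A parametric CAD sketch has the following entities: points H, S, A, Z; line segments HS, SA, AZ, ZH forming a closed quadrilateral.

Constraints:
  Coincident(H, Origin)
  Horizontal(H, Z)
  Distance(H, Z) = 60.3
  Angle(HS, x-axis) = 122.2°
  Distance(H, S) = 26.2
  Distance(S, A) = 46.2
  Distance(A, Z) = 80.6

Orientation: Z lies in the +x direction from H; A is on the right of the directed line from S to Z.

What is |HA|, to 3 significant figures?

29.2

Checks: HS at 122.2° ✓; |SA| = 46.20 ✓; |AZ| = 80.60 ✓.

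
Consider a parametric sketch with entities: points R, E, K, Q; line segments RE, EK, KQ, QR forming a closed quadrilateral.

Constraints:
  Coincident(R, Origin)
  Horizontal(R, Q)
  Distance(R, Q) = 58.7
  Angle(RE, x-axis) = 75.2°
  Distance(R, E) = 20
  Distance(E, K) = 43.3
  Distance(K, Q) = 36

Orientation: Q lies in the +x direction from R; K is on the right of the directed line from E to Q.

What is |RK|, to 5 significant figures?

32.666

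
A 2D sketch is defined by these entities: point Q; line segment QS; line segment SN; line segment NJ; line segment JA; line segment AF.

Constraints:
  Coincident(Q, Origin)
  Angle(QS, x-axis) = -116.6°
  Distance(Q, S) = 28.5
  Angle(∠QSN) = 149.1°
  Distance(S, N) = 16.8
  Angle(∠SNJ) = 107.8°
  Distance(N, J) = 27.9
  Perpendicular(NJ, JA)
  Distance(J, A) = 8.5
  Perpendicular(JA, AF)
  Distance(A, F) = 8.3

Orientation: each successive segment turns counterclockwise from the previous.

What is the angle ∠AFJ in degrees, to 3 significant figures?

45.7°

NJ is perpendicular to JA, so JA runs at 76.5°; with |JA| = 8.5, A = (17.6, -40.5). The perpendicularity gives AF at right angles to JA, so AF runs at 166°; with |AF| = 8.3, F = (9.54, -38.5). Then cos ∠AFJ = FA·FJ / (|FA||FJ|), giving 45.7°.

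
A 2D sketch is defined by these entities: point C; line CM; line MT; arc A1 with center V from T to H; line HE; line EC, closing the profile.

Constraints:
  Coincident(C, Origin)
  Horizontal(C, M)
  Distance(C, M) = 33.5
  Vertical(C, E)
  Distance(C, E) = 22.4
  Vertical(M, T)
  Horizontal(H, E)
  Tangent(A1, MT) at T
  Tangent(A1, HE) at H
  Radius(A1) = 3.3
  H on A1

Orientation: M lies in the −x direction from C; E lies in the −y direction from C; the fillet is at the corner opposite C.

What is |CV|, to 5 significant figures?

35.733

C is at the origin; C and M share the same y with |CM| = 33.5 and M on the −x side, so M = (-33.500, 0.0000). C and E share the same x with |CE| = 22.4 and E on the −y side, so E = (0.0000, -22.400). The virtual corner opposite C is at (-33.500, -22.400). The tangent condition forces VT to be normal to MT and the tangent condition forces VH to be normal to HE, with radius 3.3, so the center V sits 3.3 in from both sides at V = (-30.200, -19.100). Then |CV| = |V − C| = 35.733.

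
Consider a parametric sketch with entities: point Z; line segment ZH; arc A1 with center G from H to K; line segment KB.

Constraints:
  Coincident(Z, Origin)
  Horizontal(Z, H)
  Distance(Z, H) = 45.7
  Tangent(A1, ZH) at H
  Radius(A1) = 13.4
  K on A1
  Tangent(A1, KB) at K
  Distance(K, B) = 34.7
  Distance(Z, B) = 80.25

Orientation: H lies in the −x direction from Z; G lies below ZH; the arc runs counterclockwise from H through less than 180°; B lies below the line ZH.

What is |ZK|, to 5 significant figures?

59.532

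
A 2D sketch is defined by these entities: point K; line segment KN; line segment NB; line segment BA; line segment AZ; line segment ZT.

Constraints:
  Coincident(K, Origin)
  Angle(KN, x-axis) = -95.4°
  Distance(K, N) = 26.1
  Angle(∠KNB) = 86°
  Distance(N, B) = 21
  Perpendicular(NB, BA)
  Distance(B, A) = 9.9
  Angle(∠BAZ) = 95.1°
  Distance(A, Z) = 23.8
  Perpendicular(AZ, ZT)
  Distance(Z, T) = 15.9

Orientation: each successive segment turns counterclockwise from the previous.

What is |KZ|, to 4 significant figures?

14.73

The perpendicularity gives BA at right angles to NB, so BA runs at 88.60°; with |BA| = 9.9, A = (18.78, -16.60). ∠BAZ = 95.1° gives AZ at 173.5° from the x-axis; with |AZ| = 23.8, Z = (-4.868, -13.91). Then |KZ| = |Z − K| = 14.73.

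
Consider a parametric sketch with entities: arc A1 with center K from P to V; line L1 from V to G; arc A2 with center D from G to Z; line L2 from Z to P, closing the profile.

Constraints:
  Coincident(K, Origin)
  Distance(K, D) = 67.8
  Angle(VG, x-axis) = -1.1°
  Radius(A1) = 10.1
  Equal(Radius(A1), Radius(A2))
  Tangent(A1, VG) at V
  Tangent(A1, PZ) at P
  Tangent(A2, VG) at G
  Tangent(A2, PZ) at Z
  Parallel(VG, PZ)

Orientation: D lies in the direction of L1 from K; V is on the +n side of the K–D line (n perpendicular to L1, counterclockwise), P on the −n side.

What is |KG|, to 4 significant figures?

68.55

The slot axis is L1's direction at -1.1°, so u = (cos -1.1°, sin -1.1°) = (0.9998, -0.01920) and n = (−sin -1.1°, cos -1.1°) = (0.01920, 0.9998). K is at the origin and D lies 67.8 along u from K, so D = 67.8·u = (67.79, -1.302). Tangency of A1 to both parallel lines with radius 10.1 puts V and P at K ± 10.1·n: V = (0.1939, 10.10), P = (-0.1939, -10.10). Equal radii place G and Z the same way about D: G = D + 10.1·n = (67.98, 8.797), Z = D − 10.1·n = (67.59, -11.40). Then |KG| = |G − K| = 68.55.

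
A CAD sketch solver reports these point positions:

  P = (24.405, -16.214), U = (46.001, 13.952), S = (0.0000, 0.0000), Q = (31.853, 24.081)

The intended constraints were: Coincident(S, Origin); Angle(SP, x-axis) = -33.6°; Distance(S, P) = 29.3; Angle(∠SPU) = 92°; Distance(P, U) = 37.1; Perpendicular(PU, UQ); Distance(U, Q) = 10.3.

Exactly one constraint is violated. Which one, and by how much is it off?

Distance(U, Q) = 10.3 — off by 7.10.

S = (0.00, 0.00) ✓; SP at -33.60° ✓; |SP| = 29.30 ✓; ∠SPU = 92.00° ✓; |PU| = 37.10 ✓; ∠(PU, UQ) = 90.00° ✓; |UQ| = 17.40 ✗.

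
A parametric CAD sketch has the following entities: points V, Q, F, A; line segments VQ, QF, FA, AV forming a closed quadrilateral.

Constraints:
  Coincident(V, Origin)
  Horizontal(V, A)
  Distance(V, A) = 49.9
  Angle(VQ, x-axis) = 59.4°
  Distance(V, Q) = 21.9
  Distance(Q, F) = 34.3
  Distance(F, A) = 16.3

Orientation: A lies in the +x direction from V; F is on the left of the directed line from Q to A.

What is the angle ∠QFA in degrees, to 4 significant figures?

111.8°

Checks: |QF| = 34.30 ✓; |FA| = 16.30 ✓.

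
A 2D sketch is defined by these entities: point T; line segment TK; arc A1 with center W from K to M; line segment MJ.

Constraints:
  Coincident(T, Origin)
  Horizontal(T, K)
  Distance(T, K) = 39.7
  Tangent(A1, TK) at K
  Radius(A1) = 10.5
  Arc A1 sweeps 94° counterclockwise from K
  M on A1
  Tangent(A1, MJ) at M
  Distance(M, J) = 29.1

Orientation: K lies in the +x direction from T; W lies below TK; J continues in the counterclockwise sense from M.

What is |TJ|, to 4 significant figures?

50.97

On A1, K sits at bearing 90° from W; a 94° counterclockwise sweep puts M at bearing 184°, so M = W + 10.5·(cos 184°, sin 184°) = (29.23, -11.23). Since A1 is tangent to MJ there, WM ⟂ MJ, so MJ runs along (−sin 184°, cos 184°); with |MJ| = 29.1, J = (31.26, -40.26). Then |TJ| = |J − T| = 50.97.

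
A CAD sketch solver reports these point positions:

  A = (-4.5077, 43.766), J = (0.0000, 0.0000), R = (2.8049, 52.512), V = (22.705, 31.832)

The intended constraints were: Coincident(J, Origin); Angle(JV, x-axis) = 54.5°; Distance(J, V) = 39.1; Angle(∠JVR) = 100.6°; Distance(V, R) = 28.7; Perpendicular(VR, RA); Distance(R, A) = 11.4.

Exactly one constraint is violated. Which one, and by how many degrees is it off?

Perpendicular(VR, RA) — off by 6.20°.

J = (0.00, 0.00) ✓; JV at 54.50° ✓; |JV| = 39.10 ✓; ∠JVR = 100.6° ✓; |VR| = 28.70 ✓; ∠(VR, RA) = 96.20° ✗; |RA| = 11.40 ✓.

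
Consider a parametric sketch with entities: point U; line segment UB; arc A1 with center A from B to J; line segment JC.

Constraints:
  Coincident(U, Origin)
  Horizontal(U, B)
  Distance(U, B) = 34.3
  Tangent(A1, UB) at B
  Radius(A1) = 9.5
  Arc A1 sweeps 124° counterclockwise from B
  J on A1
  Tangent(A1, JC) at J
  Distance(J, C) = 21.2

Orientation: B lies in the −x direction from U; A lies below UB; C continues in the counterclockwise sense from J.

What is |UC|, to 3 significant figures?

44.4

On A1, B sits at bearing 90° from A; a 124° counterclockwise sweep puts J at bearing 214°, so J = A + 9.5·(cos 214°, sin 214°) = (-42.2, -14.8). A1 meets JC tangentially, so AJ is at right angles to JC, so JC runs along (−sin 214°, cos 214°); with |JC| = 21.2, C = (-30.3, -32.4). Then |UC| = |C − U| = 44.4.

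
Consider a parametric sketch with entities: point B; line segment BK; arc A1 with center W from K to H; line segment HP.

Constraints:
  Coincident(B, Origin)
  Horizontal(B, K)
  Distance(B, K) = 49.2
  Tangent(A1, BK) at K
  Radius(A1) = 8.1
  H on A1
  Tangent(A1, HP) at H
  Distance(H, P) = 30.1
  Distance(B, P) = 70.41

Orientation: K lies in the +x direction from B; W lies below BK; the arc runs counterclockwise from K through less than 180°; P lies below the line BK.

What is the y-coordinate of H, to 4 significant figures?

-12.69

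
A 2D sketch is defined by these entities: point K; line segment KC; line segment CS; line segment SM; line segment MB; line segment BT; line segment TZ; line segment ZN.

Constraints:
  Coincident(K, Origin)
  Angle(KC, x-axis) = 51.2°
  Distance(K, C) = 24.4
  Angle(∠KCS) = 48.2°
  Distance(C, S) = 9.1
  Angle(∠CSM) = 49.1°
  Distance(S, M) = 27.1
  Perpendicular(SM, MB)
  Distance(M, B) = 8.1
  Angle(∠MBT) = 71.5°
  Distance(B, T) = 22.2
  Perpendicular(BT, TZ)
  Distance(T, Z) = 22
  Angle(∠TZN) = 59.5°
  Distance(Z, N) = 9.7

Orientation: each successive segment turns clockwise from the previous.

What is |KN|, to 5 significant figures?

11.409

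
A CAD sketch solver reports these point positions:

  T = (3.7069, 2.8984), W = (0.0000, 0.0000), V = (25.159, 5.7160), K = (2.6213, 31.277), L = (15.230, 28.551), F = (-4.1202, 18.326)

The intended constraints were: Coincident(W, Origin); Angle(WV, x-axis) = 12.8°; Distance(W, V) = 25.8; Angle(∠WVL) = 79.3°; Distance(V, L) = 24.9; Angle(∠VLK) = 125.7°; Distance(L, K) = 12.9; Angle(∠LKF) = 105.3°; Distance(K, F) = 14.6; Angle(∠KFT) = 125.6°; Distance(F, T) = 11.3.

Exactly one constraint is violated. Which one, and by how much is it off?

Distance(F, T) = 11.3 — off by 6.00.

W = (0.00, 0.00) ✓; WV at 12.80° ✓; |WV| = 25.80 ✓; ∠WVL = 79.30° ✓; |VL| = 24.90 ✓; ∠VLK = 125.7° ✓; |LK| = 12.90 ✓; ∠LKF = 105.3° ✓; |KF| = 14.60 ✓; ∠KFT = 125.6° ✓; |FT| = 17.30 ✗.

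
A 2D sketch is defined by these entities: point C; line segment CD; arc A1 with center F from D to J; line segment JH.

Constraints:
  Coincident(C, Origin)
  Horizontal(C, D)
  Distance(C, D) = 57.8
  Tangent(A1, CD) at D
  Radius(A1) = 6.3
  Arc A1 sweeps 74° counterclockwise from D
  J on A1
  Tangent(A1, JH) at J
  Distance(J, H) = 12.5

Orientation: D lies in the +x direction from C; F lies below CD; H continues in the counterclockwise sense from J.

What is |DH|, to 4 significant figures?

19.11

On A1, D sits at bearing 90° from F; a 74° counterclockwise sweep puts J at bearing 164°, so J = F + 6.3·(cos 164°, sin 164°) = (51.74, -4.563). The tangent condition forces FJ to be normal to JH, so JH runs along (−sin 164°, cos 164°); with |JH| = 12.5, H = (48.30, -16.58). Then |DH| = |H − D| = 19.11.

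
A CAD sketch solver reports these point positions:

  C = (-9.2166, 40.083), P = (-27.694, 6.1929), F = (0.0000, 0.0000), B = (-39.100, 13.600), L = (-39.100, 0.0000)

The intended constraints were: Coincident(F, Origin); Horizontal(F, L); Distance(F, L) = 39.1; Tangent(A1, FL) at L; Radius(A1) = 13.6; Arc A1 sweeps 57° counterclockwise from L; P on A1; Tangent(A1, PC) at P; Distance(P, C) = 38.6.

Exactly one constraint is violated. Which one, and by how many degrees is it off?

Tangent(A1, PC) at P — off by 4.40°.

F = (0.00, 0.00) ✓; F.y = 0.00, L.y = 0.00 ✓; |FL| = 39.10 ✓; ∠(BL, LF) = 90.00° ✓; |BL| = 13.60 ✓; bearing(B→P) − bearing(B→L) = 57.00° ✓; |BP| = 13.60 ✓; ∠(BP, PC) = 85.60° ✗; |PC| = 38.60 ✓.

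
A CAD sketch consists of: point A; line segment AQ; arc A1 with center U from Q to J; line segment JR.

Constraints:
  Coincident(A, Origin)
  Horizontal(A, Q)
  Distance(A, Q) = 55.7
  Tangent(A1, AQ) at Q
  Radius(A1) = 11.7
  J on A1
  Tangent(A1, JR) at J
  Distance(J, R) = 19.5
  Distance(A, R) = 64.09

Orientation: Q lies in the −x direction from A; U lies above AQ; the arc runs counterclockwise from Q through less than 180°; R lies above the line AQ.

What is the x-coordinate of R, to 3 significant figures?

-54.1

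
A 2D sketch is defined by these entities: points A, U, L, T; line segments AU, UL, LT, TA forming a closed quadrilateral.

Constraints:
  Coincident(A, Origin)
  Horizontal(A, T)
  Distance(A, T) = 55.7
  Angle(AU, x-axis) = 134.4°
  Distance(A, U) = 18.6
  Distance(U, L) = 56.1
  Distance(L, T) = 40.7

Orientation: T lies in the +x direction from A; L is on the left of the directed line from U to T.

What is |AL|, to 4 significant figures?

52.79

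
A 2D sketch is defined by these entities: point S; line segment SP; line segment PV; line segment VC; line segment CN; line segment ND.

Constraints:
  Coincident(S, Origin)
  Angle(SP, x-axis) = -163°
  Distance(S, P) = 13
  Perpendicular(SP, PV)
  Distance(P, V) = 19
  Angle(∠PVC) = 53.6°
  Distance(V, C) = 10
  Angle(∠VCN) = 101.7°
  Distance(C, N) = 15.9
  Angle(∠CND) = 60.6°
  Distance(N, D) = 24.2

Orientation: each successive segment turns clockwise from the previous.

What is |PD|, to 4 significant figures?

22.26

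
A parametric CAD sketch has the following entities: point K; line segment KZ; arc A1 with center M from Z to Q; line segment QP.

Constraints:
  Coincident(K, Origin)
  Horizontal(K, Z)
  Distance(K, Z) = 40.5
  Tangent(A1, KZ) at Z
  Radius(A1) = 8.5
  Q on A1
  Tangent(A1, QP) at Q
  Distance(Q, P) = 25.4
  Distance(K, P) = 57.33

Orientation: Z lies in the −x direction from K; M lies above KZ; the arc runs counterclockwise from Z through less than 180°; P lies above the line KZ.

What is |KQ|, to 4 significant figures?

35.44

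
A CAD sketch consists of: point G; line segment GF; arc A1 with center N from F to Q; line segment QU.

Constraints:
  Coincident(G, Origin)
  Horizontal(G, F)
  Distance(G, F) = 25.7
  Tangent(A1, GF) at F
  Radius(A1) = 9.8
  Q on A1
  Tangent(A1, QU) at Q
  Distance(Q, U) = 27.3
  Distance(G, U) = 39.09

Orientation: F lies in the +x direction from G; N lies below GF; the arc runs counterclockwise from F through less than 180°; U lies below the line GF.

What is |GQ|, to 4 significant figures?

18.38

G is at the origin; GF is horizontal with |GF| = 25.7 and F on the +x side, so F = (25.70, 0.000). Since A1 is tangent to GF there, NF ⟂ GF, so N = F + (0, -9.8) = (25.70, -9.800). Since NQ ⟂ QU (tangency), |NU| = √(9.8² + 27.3²) = 29.01 regardless of where Q sits on A1. So U lies on both circle(G, 39.09) and circle(N, 29.01); the below-GF intersection is U = (14.19, -36.42). Q is the foot of the tangent from U: Q = (15.92, -9.179).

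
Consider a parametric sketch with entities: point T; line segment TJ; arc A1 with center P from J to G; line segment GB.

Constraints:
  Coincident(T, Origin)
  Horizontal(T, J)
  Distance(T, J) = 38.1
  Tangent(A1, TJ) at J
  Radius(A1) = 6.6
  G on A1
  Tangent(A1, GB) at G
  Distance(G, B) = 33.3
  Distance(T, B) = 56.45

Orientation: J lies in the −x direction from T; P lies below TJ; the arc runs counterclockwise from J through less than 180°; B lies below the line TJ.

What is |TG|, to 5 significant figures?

45.267

Checks: |PG| = 6.600 ✓; ∠(PG, GB) = 90.00° ✓; |GB| = 33.30 ✓; |TB| = 56.45 ✓.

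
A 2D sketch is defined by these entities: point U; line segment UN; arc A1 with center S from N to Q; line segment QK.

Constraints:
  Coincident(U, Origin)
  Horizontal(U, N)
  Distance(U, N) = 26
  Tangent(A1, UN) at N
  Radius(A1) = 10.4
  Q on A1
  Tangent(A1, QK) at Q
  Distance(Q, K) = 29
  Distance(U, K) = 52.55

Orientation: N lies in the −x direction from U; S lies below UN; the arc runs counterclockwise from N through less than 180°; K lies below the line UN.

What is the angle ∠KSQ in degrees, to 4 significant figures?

70.27°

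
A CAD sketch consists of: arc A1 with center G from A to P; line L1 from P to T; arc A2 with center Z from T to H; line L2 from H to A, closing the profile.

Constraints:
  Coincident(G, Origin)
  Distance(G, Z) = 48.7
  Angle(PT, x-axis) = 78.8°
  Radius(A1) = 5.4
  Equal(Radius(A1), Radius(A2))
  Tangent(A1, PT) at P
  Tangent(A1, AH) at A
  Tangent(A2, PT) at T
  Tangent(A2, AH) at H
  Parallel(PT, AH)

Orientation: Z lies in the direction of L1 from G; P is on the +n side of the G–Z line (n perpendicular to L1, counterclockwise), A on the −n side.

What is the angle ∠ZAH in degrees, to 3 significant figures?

6.33°

Tangency of A1 to both parallel lines with radius 5.4 puts P and A at G ± 5.4·n: P = (-5.30, 1.05), A = (5.30, -1.05). Equal radii place T and H the same way about Z: T = Z + 5.4·n = (4.16, 48.8), H = Z − 5.4·n = (14.8, 46.7). Then cos ∠ZAH = AZ·AH / (|AZ||AH|), giving 6.33°.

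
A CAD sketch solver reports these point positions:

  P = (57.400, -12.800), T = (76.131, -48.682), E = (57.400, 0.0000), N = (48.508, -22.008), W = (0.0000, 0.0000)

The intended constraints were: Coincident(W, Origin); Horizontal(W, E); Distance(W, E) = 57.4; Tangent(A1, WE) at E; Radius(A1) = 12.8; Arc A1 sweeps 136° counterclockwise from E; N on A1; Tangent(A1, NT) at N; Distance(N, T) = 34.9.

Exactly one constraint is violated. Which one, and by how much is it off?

Distance(N, T) = 34.9 — off by 3.50.

W = (0.00, 0.00) ✓; W.y = 0.00, E.y = 0.00 ✓; |WE| = 57.40 ✓; ∠(PE, EW) = 90.00° ✓; |PE| = 12.80 ✓; bearing(P→N) − bearing(P→E) = 136.0° ✓; |PN| = 12.80 ✓; ∠(PN, NT) = 90.00° ✓; |NT| = 38.40 ✗.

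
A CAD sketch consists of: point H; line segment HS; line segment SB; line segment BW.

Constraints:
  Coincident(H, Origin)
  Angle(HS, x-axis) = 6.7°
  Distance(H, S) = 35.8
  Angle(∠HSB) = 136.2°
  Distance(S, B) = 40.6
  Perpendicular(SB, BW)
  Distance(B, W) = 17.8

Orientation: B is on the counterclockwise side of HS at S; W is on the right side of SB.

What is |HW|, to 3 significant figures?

78.9

H is at the origin; HS runs at 6.7° with length 35.8, so S = 35.8·(cos 6.7°, sin 6.7°) = (35.6, 4.18). ∠HSB = 136.2°, so SB runs at 6.7° + (180° − 136.2°) = 50.5° from the x-axis; with |SB| = 40.6, B = S + 40.6·(cos 50.5°, sin 50.5°) = (61.4, 35.5). SB ⟂ BW; with |BW| = 17.8 on the right of SB, W = B + 17.8·(0.772, -0.636) = (75.1, 24.2). Then |HW| = |W − H| = 78.9.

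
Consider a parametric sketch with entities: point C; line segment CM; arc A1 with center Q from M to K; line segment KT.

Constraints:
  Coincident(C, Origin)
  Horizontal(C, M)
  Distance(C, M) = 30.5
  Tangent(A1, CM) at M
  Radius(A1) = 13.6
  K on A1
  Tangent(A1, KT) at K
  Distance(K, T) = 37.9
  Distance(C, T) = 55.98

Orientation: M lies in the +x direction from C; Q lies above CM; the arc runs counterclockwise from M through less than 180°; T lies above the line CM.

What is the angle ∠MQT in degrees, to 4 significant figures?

164.5°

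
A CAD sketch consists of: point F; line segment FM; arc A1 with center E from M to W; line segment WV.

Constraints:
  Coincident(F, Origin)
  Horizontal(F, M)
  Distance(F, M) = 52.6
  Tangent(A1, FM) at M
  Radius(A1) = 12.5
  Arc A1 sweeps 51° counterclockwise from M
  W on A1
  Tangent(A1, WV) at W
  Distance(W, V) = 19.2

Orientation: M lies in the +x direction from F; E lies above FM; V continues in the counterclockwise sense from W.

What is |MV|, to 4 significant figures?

29.28

F is at the origin; FM is horizontal with |FM| = 52.6 and M on the +x side, so M = (52.60, 0.000). Since A1 is tangent to FM there, EM ⟂ FM, so E = M + (0, 12.5) = (52.60, 12.50). On A1, M sits at bearing -90° from E; a 51° counterclockwise sweep puts W at bearing -39°, so W = E + 12.5·(cos -39°, sin -39°) = (62.31, 4.633). A1 meets WV tangentially, so EW is at right angles to WV, so WV runs along (−sin -39°, cos -39°); with |WV| = 19.2, V = (74.40, 19.55). Then |MV| = |V − M| = 29.28.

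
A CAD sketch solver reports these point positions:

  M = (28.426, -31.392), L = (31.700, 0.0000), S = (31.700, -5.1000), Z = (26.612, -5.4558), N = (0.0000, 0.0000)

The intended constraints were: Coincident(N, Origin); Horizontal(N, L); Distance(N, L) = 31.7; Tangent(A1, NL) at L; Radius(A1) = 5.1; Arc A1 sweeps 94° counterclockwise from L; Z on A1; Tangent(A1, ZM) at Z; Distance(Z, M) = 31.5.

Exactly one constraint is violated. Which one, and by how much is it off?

Distance(Z, M) = 31.5 — off by 5.50.

N = (0.00, 0.00) ✓; N.y = 0.00, L.y = 0.00 ✓; |NL| = 31.70 ✓; ∠(SL, LN) = 90.00° ✓; |SL| = 5.100 ✓; bearing(S→Z) − bearing(S→L) = 94.00° ✓; |SZ| = 5.100 ✓; ∠(SZ, ZM) = 90.00° ✓; |ZM| = 26.00 ✗.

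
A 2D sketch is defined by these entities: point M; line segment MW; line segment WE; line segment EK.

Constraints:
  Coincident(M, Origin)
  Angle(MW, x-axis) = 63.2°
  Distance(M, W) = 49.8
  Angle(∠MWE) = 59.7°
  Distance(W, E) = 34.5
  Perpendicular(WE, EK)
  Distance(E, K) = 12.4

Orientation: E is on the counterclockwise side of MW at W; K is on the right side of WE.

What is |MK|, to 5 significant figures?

56.185

∠MWE = 59.7°, so WE runs at 63.2° + (180° − 59.7°) = 183.50° from the x-axis; with |WE| = 34.5, E = W + 34.5·(cos 183.50°, sin 183.50°) = (-11.982, 42.345). WE ⟂ EK; with |EK| = 12.4 on the right of WE, K = E + 12.4·(-0.061049, 0.99813) = (-12.739, 54.721). Then |MK| = |K − M| = 56.185.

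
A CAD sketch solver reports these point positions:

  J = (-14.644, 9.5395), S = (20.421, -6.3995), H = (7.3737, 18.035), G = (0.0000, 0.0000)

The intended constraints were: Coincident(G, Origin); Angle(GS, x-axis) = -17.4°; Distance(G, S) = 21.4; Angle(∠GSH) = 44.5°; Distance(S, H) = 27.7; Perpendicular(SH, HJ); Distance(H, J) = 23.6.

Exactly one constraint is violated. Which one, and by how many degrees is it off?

Perpendicular(SH, HJ) — off by 7.00°.

G = (0.00, 0.00) ✓; GS at -17.40° ✓; |GS| = 21.40 ✓; ∠GSH = 44.50° ✓; |SH| = 27.70 ✓; ∠(SH, HJ) = 83.00° ✗; |HJ| = 23.60 ✓.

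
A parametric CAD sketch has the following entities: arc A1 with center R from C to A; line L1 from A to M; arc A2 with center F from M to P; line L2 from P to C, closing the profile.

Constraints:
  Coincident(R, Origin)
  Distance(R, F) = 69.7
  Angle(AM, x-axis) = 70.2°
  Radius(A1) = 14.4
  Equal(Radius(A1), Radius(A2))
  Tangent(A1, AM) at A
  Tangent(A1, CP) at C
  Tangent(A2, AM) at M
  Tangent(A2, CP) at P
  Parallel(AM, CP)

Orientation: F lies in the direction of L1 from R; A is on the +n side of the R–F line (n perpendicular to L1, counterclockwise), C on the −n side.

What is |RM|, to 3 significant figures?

71.2

The slot axis is L1's direction at 70.2°, so u = (cos 70.2°, sin 70.2°) = (0.339, 0.941) and n = (−sin 70.2°, cos 70.2°) = (-0.941, 0.339). R is at the origin and F lies 69.7 along u from R, so F = 69.7·u = (23.6, 65.6). Tangency of A1 to both parallel lines with radius 14.4 puts A and C at R ± 14.4·n: A = (-13.5, 4.88), C = (13.5, -4.88). Equal radii place M and P the same way about F: M = F + 14.4·n = (10.1, 70.5), P = F − 14.4·n = (37.2, 60.7). Then |RM| = |M − R| = 71.2.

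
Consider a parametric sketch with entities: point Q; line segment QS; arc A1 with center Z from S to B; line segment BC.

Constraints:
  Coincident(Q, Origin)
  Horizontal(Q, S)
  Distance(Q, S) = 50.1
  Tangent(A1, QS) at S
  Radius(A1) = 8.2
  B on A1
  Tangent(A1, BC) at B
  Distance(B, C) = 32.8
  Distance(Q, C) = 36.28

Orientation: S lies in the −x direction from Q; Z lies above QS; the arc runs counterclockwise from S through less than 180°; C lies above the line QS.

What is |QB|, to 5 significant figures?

43.892

Checks: Q = (0.00, 0.00) ✓; |ZB| = 8.200 ✓; ∠(ZB, BC) = 90.00° ✓; |BC| = 32.80 ✓; |QC| = 36.28 ✓.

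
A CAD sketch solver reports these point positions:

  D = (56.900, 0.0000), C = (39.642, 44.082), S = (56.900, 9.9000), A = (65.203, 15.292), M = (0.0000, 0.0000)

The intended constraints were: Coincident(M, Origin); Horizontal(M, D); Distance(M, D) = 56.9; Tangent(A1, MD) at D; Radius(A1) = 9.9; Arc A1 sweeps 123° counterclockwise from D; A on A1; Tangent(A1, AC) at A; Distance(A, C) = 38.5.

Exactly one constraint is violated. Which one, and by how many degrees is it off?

Tangent(A1, AC) at A — off by 8.60°.

M = (0.00, 0.00) ✓; M.y = 0.00, D.y = 0.00 ✓; |MD| = 56.90 ✓; ∠(SD, DM) = 90.00° ✓; |SD| = 9.900 ✓; bearing(S→A) − bearing(S→D) = 123.0° ✓; |SA| = 9.900 ✓; ∠(SA, AC) = 81.40° ✗; |AC| = 38.50 ✓.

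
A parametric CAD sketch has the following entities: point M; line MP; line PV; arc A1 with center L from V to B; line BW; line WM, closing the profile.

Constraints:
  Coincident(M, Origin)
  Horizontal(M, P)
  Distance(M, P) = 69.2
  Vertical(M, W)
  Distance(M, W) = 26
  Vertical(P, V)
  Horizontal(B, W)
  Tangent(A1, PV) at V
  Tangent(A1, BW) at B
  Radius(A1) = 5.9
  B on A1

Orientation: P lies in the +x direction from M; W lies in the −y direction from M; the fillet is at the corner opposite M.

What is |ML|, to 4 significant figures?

66.41

M is at the origin; MP is horizontal with |MP| = 69.2 and P on the +x side, so P = (69.20, 0.000). MW is vertical with |MW| = 26.0 and W on the −y side, so W = (0.000, -26.00). The virtual corner opposite M is at (69.20, -26.00). The tangent condition forces LV to be normal to PV and since A1 is tangent to BW there, LB ⟂ BW, with radius 5.9, so the center L sits 5.9 in from both sides at L = (63.30, -20.10). Then |ML| = |L − M| = 66.41.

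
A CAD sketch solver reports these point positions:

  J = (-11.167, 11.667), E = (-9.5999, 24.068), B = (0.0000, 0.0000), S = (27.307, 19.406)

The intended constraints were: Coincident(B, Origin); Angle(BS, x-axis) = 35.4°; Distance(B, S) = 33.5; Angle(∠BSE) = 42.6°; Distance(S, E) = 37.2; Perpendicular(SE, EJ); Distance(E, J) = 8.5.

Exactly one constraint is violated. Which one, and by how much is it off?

Distance(E, J) = 8.5 — off by 4.00.

B = (0.00, 0.00) ✓; BS at 35.40° ✓; |BS| = 33.50 ✓; ∠BSE = 42.60° ✓; |SE| = 37.20 ✓; ∠(SE, EJ) = 90.00° ✓; |EJ| = 12.50 ✗.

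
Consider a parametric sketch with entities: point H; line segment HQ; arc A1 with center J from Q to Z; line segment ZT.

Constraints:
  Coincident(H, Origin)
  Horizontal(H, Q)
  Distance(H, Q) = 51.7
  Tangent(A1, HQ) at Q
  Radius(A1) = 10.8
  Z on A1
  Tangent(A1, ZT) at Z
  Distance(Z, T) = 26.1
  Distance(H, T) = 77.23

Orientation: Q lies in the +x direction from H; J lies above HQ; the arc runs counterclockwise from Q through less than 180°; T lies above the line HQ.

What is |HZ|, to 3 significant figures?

62.4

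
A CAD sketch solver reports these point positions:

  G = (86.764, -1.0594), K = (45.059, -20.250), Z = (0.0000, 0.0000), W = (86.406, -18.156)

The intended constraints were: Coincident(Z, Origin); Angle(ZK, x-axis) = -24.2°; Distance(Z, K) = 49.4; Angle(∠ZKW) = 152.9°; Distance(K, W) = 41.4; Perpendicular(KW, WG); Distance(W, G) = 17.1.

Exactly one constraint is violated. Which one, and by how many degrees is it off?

Perpendicular(KW, WG) — off by 4.10°.

Z = (0.00, 0.00) ✓; ZK at -24.20° ✓; |ZK| = 49.40 ✓; ∠ZKW = 152.9° ✓; |KW| = 41.40 ✓; ∠(KW, WG) = 85.90° ✗; |WG| = 17.10 ✓.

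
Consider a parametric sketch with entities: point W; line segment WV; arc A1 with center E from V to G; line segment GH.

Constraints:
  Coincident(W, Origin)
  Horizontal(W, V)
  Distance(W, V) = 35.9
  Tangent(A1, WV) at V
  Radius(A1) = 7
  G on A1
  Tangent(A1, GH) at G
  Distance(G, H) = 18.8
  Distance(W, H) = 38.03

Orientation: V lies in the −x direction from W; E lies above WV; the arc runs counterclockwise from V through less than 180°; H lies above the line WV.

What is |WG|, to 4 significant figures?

29.68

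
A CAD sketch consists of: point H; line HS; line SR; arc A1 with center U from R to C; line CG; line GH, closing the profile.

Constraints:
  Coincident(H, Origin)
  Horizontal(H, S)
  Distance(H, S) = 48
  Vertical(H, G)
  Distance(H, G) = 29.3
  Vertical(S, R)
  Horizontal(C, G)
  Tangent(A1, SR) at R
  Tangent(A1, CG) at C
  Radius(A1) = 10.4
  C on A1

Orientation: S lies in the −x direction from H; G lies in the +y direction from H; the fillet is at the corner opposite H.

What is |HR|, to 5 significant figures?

51.587

The virtual corner opposite H is at (-48.000, 29.300). Since A1 is tangent to SR there, UR ⟂ SR and the tangent condition forces UC to be normal to CG, with radius 10.4, so the center U sits 10.4 in from both sides at U = (-37.600, 18.900). That places the tangent points at R = (-48.000, 18.900) on SR and C = (-37.600, 29.300) on CG. Then |HR| = |R − H| = 51.587.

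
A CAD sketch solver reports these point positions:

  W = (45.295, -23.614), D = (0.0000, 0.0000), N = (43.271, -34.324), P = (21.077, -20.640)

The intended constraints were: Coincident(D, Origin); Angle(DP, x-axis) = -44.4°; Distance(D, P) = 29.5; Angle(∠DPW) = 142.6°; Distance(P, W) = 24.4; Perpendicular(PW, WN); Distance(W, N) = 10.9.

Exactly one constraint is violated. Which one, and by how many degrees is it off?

Perpendicular(PW, WN) — off by 3.70°.

D = (0.00, 0.00) ✓; DP at -44.40° ✓; |DP| = 29.50 ✓; ∠DPW = 142.6° ✓; |PW| = 24.40 ✓; ∠(PW, WN) = 93.70° ✗; |WN| = 10.90 ✓.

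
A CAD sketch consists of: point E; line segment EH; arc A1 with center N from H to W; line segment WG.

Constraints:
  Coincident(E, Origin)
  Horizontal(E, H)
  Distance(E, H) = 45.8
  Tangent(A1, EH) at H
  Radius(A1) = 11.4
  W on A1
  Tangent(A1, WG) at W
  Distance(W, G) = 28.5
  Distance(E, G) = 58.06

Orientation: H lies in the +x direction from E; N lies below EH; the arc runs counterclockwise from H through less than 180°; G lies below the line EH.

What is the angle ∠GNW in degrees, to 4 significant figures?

68.20°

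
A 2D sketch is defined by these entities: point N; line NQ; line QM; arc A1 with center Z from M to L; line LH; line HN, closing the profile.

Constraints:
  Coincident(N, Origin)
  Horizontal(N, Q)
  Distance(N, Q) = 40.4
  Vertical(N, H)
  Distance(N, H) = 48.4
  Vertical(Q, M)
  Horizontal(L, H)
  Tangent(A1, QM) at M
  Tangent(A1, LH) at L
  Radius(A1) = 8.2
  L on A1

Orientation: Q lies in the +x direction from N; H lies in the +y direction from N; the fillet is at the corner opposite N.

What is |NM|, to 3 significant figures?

57.0

The virtual corner opposite N is at (40.4, 48.4). Since A1 is tangent to QM there, ZM ⟂ QM and A1 meets LH tangentially, so ZL is at right angles to LH, with radius 8.2, so the center Z sits 8.2 in from both sides at Z = (32.2, 40.2). That places the tangent points at M = (40.4, 40.2) on QM and L = (32.2, 48.4) on LH. Then |NM| = |M − N| = 57.0.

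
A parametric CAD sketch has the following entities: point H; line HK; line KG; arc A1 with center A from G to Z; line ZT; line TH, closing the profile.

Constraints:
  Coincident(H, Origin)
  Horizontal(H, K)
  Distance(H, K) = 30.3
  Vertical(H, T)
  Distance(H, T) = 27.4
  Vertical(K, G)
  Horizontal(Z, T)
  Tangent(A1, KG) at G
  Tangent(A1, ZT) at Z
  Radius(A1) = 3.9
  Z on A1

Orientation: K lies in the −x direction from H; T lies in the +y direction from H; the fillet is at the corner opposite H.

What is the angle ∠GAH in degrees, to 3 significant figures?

138°

H is at the origin; HK is horizontal with |HK| = 30.3 and K on the −x side, so K = (-30.3, 0.00). H and T share the same x with |HT| = 27.4 and T on the +y side, so T = (0.00, 27.4). The virtual corner opposite H is at (-30.3, 27.4). A1 meets KG tangentially, so AG is at right angles to KG and since A1 is tangent to ZT there, AZ ⟂ ZT, with radius 3.9, so the center A sits 3.9 in from both sides at A = (-26.4, 23.5). That places the tangent points at G = (-30.3, 23.5) on KG and Z = (-26.4, 27.4) on ZT. Then cos ∠GAH = AG·AH / (|AG||AH|), giving 138°.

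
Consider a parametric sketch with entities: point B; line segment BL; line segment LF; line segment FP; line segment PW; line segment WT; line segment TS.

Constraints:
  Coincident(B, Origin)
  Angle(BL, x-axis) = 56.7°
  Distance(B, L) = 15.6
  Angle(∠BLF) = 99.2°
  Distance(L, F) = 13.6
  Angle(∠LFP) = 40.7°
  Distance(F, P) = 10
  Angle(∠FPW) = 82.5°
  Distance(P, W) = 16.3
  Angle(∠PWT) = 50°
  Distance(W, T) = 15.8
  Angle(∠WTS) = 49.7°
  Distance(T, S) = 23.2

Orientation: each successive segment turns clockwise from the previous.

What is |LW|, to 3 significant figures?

7.69

B is at the origin; BL runs at 56.7° with length 15.6, so L = (8.56, 13.0). ∠BLF = 99.2° gives LF at -24.1° from the x-axis; with |LF| = 13.6, F = (21.0, 7.49). ∠LFP = 40.7° gives FP at -163° from the x-axis; with |FP| = 10.0, P = (11.4, 4.63). ∠FPW = 82.5° gives PW at 99.1° from the x-axis; with |PW| = 16.3, W = (8.82, 20.7). Then |LW| = |W − L| = 7.69.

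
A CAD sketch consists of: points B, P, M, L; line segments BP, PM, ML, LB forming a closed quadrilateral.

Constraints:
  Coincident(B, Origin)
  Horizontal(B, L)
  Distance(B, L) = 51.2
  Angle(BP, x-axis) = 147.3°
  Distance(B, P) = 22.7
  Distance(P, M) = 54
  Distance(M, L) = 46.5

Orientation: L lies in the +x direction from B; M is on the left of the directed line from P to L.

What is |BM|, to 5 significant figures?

48.333

B is at the origin; B and L share the same y with |BL| = 51.2 and L in +x, so L = (51.2, 0). BP runs at 147.3° with |BP| = 22.7, so P = (-19.102, 12.263). M is determined by |PM| = 54.0 and |ML| = 46.5 together: it lies at the intersection of circle(P, 54.0) and circle(L, 46.5). With |PL| = 71.364, the foot of the radical line on PL is 40.963 from P and the perpendicular offset is √(54.0² − 40.963²) = 35.186. Taking the left-of-PL solution: M = (27.298, 39.887).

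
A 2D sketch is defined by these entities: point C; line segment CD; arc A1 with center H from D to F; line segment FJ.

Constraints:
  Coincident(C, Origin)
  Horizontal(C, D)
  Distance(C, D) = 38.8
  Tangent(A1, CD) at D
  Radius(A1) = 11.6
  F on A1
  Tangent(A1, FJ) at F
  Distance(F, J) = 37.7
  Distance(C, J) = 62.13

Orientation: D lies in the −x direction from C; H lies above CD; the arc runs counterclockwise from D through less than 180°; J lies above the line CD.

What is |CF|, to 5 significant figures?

30.881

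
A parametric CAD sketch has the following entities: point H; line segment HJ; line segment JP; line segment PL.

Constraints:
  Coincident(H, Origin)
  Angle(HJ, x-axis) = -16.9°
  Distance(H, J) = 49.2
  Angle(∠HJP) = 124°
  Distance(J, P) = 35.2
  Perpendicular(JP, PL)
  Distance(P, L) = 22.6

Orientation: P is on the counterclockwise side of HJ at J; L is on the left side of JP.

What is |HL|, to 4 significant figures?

65.30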